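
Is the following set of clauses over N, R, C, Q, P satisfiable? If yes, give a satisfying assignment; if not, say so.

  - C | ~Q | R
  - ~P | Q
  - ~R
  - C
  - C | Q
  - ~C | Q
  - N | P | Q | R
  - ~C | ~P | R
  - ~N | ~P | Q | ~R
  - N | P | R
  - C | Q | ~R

N = True; R = False; C = True; Q = True; P = False

Unit clause (~R) forces R = False.
Unit clause (C) forces C = True.
In (~C | Q) only Q is left, so Q = True.
In (~C | ~P | R) only ~P is left, so P = False.
In (N | P | R) only N is left, so N = True.
All clauses satisfied.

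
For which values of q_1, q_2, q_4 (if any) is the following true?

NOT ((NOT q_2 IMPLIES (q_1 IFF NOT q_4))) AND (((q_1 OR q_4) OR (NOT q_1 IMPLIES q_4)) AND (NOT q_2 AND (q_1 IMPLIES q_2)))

Case q_2 = True: the conjunct NOT ((NOT q_2 IMPLIES (q_1 IFF NOT q_4))) becomes NOT ((False IMPLIES (q_1 IFF NOT q_4))) = False.
Case q_2 = False: the formula simplifies to NOT ((q_1 IFF NOT q_4)) AND (((q_1 OR q_4) OR (NOT q_1 IMPLIES q_4)) AND NOT q_1).
  q_1 = True: the conjunct NOT q_1 is False.
  q_1 = False: simplifies to NOT q_4 AND (q_4 OR q_4).
    q_4 = True: the conjunct NOT q_4 is False.
    q_4 = False: the conjunct q_4 OR q_4 becomes False OR False = False.
Both cases fail — unsatisfiable.

No satisfying assignment exists.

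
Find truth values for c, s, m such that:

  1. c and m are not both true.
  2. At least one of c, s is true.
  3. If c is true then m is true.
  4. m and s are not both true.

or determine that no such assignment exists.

c=F, s=T, m=F

  (1) c=F, m=F — not both ✓
  (2) {c, s}: 1 true — at least one ✓
  (3) c=F ⇒ m: vacuous ✓
  (4) m=F, s=T — not both ✓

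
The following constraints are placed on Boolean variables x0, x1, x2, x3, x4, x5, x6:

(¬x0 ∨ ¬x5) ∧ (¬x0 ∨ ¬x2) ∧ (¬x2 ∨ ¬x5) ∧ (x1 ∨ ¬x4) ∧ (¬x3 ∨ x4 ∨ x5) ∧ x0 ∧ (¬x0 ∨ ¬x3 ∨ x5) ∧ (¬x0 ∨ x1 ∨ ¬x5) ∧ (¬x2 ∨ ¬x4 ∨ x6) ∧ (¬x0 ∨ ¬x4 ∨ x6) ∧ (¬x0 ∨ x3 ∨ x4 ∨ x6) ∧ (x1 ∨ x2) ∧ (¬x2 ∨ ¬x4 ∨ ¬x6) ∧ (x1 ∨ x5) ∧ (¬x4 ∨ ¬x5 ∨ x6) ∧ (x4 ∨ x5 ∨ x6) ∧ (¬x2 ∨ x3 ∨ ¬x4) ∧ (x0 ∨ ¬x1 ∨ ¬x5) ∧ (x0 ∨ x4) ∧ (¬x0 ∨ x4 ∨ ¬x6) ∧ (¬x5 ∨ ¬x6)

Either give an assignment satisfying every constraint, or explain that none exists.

Unit clause (x0) forces x0 = True.
In (¬x0 ∨ ¬x5) only ¬x5 is left, so x5 = False.
In (¬x0 ∨ ¬x2) only ¬x2 is left, so x2 = False.
In (¬x0 ∨ ¬x3 ∨ x5) only ¬x3 is left, so x3 = False.
In (x1 ∨ x2) only x1 is left, so x1 = True.
Try x4 = False:
  (¬x0 ∨ x3 ∨ x4 ∨ x6) forces x6 = True.
  clause (¬x0 ∨ x4 ∨ ¬x6) is falsified — backtrack.
So x4 = True.
  then (¬x0 ∨ ¬x4 ∨ x6) forces x6 = True.
All clauses satisfied.

x0=T, x1=T, x2=F, x3=F, x4=T, x5=F, x6=T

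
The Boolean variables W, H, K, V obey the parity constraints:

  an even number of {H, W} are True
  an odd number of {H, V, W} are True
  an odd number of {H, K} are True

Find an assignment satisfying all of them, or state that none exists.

W = False; H = False; K = True; V = True

{H, W}: 0 true → even ✓
{H, V, W}: 1 true → odd ✓
{H, K}: 1 true → odd ✓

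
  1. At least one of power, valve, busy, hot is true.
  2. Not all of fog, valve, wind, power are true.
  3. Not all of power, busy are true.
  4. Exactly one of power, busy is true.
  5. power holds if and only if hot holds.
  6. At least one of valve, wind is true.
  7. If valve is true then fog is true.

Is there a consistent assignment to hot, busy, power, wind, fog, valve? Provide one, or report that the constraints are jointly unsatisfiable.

hot=F; busy=T; power=F; wind=T; fog=T; valve=T

  (1) {power, valve, busy, hot}: 2 true — at least one ✓
  (2) {fog, valve, wind, power}: 3/4 true — not all ✓
  (3) {power, busy}: 1/2 true — not all ✓
  (4) {power, busy}: 1 true — exactly one ✓
  (5) power=F, hot=F — same ✓
  (6) {valve, wind}: 2 true — at least one ✓
  (7) valve=T ⇒ fog: T ✓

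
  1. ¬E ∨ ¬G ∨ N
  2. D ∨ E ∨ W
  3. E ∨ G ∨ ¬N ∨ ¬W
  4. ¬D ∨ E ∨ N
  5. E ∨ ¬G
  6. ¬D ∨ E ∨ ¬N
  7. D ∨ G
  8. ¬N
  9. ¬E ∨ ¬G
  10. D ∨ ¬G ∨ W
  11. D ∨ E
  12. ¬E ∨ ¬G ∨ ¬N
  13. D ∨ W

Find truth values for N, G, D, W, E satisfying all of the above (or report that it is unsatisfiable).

N=F, G=F, D=T, W=F, E=T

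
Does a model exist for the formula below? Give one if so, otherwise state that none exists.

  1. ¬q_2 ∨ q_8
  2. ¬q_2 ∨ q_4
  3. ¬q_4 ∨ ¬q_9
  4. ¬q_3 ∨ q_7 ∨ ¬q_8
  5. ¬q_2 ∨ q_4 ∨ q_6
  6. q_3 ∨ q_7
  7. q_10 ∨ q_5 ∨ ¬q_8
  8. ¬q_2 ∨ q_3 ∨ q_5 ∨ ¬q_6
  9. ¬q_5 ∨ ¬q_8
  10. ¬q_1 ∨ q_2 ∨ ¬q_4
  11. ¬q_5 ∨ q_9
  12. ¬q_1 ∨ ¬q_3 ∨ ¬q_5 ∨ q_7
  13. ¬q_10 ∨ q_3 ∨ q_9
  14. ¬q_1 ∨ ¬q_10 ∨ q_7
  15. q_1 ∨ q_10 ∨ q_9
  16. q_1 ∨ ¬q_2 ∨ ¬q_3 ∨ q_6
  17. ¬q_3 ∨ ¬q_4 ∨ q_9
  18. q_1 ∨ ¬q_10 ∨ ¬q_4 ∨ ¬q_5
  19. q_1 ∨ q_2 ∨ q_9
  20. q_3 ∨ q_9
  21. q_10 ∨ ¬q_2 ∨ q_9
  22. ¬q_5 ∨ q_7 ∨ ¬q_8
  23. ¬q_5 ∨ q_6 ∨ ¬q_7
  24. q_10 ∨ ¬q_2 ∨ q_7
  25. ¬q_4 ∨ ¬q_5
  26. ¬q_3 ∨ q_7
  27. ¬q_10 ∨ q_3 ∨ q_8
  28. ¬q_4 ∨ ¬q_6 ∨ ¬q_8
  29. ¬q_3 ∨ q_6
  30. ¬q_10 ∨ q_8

Set q_1 = True.
Set q_2 = False.
  then (¬q_1 ∨ q_2 ∨ ¬q_4) forces q_4 = False.
Set q_3 = True.
  then (¬q_3 ∨ q_7) forces q_7 = True.
  then (¬q_3 ∨ q_6) forces q_6 = True.
Set q_5 = True.
  then (¬q_5 ∨ ¬q_8) forces q_8 = False.
  then (¬q_5 ∨ q_9) forces q_9 = True.
  then (¬q_10 ∨ q_8) forces q_10 = False.
All clauses satisfied.

q_1=T, q_2=F, q_3=T, q_4=F, q_5=T, q_6=T, q_7=T, q_8=F, q_9=T, q_10=F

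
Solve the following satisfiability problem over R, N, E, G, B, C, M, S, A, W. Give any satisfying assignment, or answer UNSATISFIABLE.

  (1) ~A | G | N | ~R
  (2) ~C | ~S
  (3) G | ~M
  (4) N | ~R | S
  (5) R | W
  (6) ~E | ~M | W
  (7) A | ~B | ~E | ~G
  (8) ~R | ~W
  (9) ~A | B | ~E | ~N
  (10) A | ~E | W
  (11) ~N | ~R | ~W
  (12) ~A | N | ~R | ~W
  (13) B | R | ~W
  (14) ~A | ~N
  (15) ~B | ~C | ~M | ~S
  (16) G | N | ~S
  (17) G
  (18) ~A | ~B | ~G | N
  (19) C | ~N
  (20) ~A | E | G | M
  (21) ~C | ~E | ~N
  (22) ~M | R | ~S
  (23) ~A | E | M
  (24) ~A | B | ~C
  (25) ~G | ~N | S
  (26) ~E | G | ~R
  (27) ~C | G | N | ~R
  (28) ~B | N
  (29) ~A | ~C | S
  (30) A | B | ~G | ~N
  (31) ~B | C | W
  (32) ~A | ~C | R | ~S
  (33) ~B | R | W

R: True, N: False, E: False, G: True, B: False, C: False, M: False, S: True, A: False, W: False

Unit clause (G) forces G = True.
Set R = True.
  then (~R | ~W) forces W = False.
Try N = True:
  (~A | ~N) forces A = False.
  (A | ~E | W) forces E = False.
  (C | ~N) forces C = True.
  (~C | ~S) forces S = False.
  clause (~G | ~N | S) is falsified — backtrack.
So N = False.
  then (N | ~R | S) forces S = True.
  then (~B | N) forces B = False.
  then (~C | ~S) forces C = False.
Set E = False.
Set M = False.
  then (~A | E | M) forces A = False.
All clauses satisfied.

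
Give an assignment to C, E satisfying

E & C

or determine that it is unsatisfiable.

C: True; E: True

Both conjuncts True, so the formula holds.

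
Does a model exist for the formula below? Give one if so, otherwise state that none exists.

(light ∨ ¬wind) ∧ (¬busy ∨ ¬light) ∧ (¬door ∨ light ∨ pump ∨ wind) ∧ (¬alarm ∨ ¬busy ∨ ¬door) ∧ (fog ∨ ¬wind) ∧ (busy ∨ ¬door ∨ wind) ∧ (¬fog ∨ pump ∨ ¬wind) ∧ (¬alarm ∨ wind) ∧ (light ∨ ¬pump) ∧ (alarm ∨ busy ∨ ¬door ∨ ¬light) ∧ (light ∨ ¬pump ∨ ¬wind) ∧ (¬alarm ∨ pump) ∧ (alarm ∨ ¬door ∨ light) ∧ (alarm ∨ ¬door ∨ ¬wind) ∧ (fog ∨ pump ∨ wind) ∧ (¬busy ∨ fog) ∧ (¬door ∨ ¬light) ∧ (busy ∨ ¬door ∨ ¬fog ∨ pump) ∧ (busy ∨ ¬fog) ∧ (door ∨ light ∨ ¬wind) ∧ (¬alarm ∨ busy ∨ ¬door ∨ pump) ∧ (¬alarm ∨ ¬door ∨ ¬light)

alarm = False, pump = True, door = False, wind = False, light = True, fog = False, busy = False

Try alarm = True:
  (¬alarm ∨ wind) forces wind = True.
  (light ∨ ¬wind) forces light = True.
  (¬busy ∨ ¬light) forces busy = False.
  (fog ∨ ¬wind) forces fog = True.
  clause (busy ∨ ¬fog) is falsified — backtrack.
So alarm = False.
Set pump = True.
  then (light ∨ ¬pump) forces light = True.
  then (¬door ∨ ¬light) forces door = False.
  then (¬busy ∨ ¬light) forces busy = False.
  then (busy ∨ ¬fog) forces fog = False.
  then (fog ∨ ¬wind) forces wind = False.
All clauses satisfied.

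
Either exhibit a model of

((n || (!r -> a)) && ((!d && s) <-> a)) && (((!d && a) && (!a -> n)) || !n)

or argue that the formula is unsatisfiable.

s = True; a = True; n = True; r = True; d = False

  (n || (!r -> a)) && ((!d && s) <-> a) = True
    n || (!r -> a) = True
      !r -> a = True
        !r = False
    (!d && s) <-> a = True
      !d && s = True
        !d = True
  ((!d && a) && (!a -> n)) || !n = True
    (!d && a) && (!a -> n) = True
      !d && a = True
        !d = True
      !a -> n = True
        !a = False
    !n = False
Both conjuncts True, so the formula holds.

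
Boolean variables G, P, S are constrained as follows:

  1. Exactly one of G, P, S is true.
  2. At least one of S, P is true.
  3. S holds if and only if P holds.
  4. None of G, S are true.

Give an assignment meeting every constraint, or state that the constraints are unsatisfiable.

Case S = True:
  Constraint (4) is violated (S=T) — contradiction.
Case S = False:
  (2) with S=F forces P = True.
  Constraint (3) is violated (S=F, P=T) — contradiction.
Both cases fail — unsatisfiable.

Unsatisfiable — no assignment works.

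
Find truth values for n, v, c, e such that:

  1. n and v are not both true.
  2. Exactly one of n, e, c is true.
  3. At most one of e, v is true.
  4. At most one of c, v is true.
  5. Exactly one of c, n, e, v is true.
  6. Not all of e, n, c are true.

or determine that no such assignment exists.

n = True; v = False; c = False; e = False

  (1) n=T, v=F — not both ✓
  (2) {n, e, c}: 1 true — exactly one ✓
  (3) {e, v}: 0 true — at most one ✓
  (4) {c, v}: 0 true — at most one ✓
  (5) {c, n, e, v}: 1 true — exactly one ✓
  (6) {e, n, c}: 1/3 true — not all ✓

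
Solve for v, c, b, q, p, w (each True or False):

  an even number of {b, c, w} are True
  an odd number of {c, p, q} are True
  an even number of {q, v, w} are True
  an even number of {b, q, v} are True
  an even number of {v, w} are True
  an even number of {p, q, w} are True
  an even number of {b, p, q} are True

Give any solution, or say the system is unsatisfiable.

v = True, c = False, b = True, q = False, p = True, w = True

{b, c, w}: 2 true → even ✓
{c, p, q}: 1 true → odd ✓
{q, v, w}: 2 true → even ✓
{b, q, v}: 2 true → even ✓
{v, w}: 2 true → even ✓
{p, q, w}: 2 true → even ✓
{b, p, q}: 2 true → even ✓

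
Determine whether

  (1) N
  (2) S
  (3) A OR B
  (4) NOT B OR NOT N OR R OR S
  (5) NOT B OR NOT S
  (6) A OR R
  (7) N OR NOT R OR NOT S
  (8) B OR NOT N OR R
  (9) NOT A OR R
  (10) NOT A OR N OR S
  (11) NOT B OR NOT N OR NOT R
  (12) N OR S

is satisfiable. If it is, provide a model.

Unit clause (N) forces N = True.
Unit clause (S) forces S = True.
In (NOT B OR NOT S) only NOT B is left, so B = False.
In (B OR NOT N OR R) only R is left, so R = True.
In (A OR B) only A is left, so A = True.
All clauses satisfied.

R = True, B = False, A = True, S = True, N = True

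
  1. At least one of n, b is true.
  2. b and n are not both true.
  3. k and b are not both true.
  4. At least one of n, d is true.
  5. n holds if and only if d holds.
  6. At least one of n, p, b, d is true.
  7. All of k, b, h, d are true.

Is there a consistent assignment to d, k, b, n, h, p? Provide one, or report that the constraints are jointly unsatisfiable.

Unsatisfiable — no assignment works.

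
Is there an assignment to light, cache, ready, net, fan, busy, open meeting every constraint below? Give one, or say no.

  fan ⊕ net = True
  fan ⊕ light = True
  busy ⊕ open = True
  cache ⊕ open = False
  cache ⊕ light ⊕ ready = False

light = True, cache = False, ready = True, net = True, fan = False, busy = True, open = False

fan ⊕ net = F ⊕ T = True ✓
fan ⊕ light = F ⊕ T = True ✓
busy ⊕ open = T ⊕ F = True ✓
cache ⊕ open = F ⊕ F = False ✓
cache ⊕ light ⊕ ready = F ⊕ T ⊕ T = False ✓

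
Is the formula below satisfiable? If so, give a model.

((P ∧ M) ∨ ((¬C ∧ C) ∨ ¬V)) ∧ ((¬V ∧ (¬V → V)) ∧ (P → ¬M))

UNSATISFIABLE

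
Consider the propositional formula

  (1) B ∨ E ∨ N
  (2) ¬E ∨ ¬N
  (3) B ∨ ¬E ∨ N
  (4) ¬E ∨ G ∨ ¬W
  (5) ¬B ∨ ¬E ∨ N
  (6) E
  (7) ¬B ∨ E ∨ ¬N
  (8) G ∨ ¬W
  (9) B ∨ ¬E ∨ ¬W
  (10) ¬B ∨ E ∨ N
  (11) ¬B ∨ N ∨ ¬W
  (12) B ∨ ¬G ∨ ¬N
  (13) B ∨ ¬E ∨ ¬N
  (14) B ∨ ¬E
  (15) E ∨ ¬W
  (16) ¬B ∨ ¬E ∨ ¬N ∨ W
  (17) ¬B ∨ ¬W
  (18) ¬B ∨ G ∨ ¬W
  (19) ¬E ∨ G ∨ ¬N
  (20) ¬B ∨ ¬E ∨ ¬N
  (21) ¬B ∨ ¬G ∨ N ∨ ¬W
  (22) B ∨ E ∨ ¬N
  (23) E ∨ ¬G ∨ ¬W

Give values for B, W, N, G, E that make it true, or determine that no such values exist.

No satisfying assignment exists.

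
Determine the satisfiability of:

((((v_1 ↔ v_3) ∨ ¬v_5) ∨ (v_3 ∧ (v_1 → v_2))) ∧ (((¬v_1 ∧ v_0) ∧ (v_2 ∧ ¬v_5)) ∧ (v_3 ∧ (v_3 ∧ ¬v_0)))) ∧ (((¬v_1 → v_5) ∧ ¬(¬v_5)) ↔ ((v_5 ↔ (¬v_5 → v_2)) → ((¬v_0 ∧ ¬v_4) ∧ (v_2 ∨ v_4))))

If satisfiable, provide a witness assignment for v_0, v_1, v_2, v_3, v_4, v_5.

Case v_0 = True: the conjunct ¬v_0 is False.
Case v_0 = False: the conjunct v_0 is False.
Both cases fail — unsatisfiable.

No satisfying assignment exists.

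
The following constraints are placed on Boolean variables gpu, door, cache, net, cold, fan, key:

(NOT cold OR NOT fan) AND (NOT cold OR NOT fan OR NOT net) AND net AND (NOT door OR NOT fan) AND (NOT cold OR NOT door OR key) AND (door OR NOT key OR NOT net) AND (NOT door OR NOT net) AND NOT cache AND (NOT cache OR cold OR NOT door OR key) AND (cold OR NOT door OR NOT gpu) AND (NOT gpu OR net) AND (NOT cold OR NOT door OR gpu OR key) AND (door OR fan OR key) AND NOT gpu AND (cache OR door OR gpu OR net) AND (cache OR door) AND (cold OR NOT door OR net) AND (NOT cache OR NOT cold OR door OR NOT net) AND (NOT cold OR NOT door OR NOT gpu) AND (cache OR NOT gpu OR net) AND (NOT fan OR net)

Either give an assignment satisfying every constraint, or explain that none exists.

Unsatisfiable

Case cache = True:
  Clause (NOT cache) is falsified — contradiction.
Case cache = False:
  (net) forces net = True.
  (NOT door OR NOT net) forces door = False.
  Clause (cache OR door) is falsified — contradiction.
Both cases fail, so the formula is unsatisfiable.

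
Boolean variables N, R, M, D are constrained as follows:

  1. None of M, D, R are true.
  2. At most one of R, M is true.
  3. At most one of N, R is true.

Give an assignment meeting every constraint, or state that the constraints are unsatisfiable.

N: False, R: False, M: False, D: False

  (1) {M, D, R}: 0 true — none ✓
  (2) {R, M}: 0 true — at most one ✓
  (3) {N, R}: 0 true — at most one ✓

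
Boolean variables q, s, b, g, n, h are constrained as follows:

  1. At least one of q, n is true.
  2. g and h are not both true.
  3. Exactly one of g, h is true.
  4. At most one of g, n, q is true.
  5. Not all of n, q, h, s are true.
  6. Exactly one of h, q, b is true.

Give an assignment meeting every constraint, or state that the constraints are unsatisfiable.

q=F; s=F; b=F; g=F; n=T; h=T

  (1) {q, n}: 1 true — at least one ✓
  (2) g=F, h=T — not both ✓
  (3) {g, h}: 1 true — exactly one ✓
  (4) {g, n, q}: 1 true — at most one ✓
  (5) {n, q, h, s}: 2/4 true — not all ✓
  (6) {h, q, b}: 1 true — exactly one ✓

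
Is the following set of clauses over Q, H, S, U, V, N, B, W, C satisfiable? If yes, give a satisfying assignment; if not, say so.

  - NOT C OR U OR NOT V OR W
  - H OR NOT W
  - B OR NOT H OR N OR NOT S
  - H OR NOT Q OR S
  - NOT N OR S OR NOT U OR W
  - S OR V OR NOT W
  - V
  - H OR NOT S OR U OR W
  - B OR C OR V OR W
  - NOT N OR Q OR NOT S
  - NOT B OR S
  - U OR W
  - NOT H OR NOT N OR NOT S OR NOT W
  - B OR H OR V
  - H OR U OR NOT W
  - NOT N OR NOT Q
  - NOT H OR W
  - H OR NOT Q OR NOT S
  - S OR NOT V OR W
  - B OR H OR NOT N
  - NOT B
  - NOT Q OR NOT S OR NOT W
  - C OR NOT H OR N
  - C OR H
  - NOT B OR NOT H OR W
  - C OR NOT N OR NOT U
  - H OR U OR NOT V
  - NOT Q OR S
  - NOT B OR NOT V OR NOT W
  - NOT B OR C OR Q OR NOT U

Q = False, H = True, S = False, U = False, V = True, N = True, B = False, W = True, C = False

Unit clause (V) forces V = True.
Unit clause (NOT B) forces B = False.
Try Q = True:
  (NOT N OR NOT Q) forces N = False.
  (NOT Q OR S) forces S = True.
  (B OR NOT H OR N OR NOT S) forces H = False.
  clause (H OR NOT Q OR NOT S) is falsified — backtrack.
So Q = False.
Set H = True.
  then (NOT H OR W) forces W = True.
Try S = True:
  (B OR NOT H OR N OR NOT S) forces N = True.
  clause (NOT N OR Q OR NOT S) is falsified — backtrack.
So S = False.
Set U = False.
Set N = True.
Set C = False.
All clauses satisfied.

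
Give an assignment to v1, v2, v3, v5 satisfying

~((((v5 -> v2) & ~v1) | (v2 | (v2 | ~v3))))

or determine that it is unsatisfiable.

v1: False, v2: False, v3: True, v5: True

  ~((((v5 -> v2) & ~v1) | (v2 | (v2 | ~v3)))) = True
    ((v5 -> v2) & ~v1) | (v2 | (v2 | ~v3)) = False
      (v5 -> v2) & ~v1 = False
        v5 -> v2 = False
        ~v1 = True
      v2 | (v2 | ~v3) = False
        v2 | ~v3 = False
          ~v3 = False
The formula evaluates to True.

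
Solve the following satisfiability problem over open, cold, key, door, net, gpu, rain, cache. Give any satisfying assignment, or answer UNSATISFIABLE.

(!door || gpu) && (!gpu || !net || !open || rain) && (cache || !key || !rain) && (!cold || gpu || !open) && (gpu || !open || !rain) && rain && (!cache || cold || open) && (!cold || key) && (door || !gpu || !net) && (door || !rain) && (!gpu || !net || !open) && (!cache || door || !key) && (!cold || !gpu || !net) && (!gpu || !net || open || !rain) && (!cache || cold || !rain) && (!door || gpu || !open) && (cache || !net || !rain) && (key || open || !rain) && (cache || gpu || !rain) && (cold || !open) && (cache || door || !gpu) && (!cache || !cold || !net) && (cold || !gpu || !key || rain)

open = True; cold = True; key = True; door = True; net = False; gpu = True; rain = True; cache = True

Unit clause (rain) forces rain = True.
In (door || !rain) only door is left, so door = True.
In (!door || gpu) only gpu is left, so gpu = True.
Set open = True.
  then (!gpu || !net || !open) forces net = False.
  then (cold || !open) forces cold = True.
  then (!cold || key) forces key = True.
  then (cache || !key || !rain) forces cache = True.
All clauses satisfied.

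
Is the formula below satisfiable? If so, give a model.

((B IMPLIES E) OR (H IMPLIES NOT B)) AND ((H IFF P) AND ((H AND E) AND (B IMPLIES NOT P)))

P = True, H = True, E = True, B = False

  (B IMPLIES E) OR (H IMPLIES NOT B) = True
    B IMPLIES E = True
    H IMPLIES NOT B = True
      NOT B = True
  (H IFF P) AND ((H AND E) AND (B IMPLIES NOT P)) = True
    H IFF P = True
    (H AND E) AND (B IMPLIES NOT P) = True
      H AND E = True
      B IMPLIES NOT P = True
        NOT P = False
Both conjuncts True, so the formula holds.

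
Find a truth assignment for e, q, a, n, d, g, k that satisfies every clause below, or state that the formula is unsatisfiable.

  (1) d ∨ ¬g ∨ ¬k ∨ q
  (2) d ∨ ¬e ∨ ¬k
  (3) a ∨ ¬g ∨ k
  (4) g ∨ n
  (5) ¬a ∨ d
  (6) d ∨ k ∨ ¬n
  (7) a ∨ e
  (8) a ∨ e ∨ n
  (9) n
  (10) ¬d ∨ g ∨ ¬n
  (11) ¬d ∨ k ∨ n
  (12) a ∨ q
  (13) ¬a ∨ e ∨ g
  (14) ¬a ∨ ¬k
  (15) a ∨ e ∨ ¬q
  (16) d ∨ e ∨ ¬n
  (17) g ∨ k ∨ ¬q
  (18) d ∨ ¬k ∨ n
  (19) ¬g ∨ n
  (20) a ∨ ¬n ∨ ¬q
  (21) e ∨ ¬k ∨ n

Unit clause (n) forces n = True.
Set e = False.
  then (a ∨ e) forces a = True.
  then (¬a ∨ e ∨ g) forces g = True.
  then (¬a ∨ ¬k) forces k = False.
  then (d ∨ e ∨ ¬n) forces d = True.
Set q = True.
All clauses satisfied.

e=F, q=T, a=T, n=T, d=T, g=T, k=F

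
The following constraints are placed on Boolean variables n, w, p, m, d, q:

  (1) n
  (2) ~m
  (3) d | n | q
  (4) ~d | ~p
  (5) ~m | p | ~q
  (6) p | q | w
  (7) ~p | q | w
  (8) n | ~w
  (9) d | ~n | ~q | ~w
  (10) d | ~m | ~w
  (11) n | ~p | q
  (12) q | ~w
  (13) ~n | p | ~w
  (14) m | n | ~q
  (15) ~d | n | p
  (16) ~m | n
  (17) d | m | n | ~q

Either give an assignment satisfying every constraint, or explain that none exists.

n = True, w = False, p = False, m = False, d = True, q = True

Unit clause (n) forces n = True.
Unit clause (~m) forces m = False.
Try w = True:
  (q | ~w) forces q = True.
  (d | ~n | ~q | ~w) forces d = True.
  (~d | ~p) forces p = False.
  clause (~n | p | ~w) is falsified — backtrack.
So w = False.
Set p = False.
  then (p | q | w) forces q = True.
Set d = True.
All clauses satisfied.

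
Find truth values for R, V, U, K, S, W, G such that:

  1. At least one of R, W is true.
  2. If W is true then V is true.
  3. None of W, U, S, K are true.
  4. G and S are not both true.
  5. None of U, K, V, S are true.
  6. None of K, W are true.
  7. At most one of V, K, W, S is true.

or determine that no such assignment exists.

R=T, V=F, U=F, K=F, S=F, W=F, G=F

  (1) {R, W}: 1 true — at least one ✓
  (2) W=F ⇒ V: vacuous ✓
  (3) {W, U, S, K}: 0 true — none ✓
  (4) G=F, S=F — not both ✓
  (5) {U, K, V, S}: 0 true — none ✓
  (6) {K, W}: 0 true — none ✓
  (7) {V, K, W, S}: 0 true — at most one ✓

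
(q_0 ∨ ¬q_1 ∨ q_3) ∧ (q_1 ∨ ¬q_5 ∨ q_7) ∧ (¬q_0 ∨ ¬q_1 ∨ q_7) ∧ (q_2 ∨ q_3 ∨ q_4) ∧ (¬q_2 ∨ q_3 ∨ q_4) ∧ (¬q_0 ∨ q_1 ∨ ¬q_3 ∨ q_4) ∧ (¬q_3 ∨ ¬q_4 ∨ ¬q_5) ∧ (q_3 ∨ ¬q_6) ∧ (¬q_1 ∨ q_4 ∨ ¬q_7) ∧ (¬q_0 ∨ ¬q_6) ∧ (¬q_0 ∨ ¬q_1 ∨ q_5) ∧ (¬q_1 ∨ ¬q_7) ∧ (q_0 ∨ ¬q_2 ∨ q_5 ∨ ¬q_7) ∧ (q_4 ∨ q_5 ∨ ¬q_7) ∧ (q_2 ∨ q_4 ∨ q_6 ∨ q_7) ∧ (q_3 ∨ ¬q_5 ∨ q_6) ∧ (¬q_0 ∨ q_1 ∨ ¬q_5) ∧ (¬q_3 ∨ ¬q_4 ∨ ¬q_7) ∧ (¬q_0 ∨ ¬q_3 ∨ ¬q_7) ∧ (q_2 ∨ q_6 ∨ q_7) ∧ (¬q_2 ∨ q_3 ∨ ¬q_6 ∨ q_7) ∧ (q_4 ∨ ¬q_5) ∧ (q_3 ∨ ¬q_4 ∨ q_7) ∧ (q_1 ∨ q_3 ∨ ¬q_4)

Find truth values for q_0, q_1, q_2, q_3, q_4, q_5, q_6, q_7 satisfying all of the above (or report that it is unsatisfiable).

q_0=F; q_1=F; q_2=T; q_3=T; q_4=F; q_5=F; q_6=T; q_7=F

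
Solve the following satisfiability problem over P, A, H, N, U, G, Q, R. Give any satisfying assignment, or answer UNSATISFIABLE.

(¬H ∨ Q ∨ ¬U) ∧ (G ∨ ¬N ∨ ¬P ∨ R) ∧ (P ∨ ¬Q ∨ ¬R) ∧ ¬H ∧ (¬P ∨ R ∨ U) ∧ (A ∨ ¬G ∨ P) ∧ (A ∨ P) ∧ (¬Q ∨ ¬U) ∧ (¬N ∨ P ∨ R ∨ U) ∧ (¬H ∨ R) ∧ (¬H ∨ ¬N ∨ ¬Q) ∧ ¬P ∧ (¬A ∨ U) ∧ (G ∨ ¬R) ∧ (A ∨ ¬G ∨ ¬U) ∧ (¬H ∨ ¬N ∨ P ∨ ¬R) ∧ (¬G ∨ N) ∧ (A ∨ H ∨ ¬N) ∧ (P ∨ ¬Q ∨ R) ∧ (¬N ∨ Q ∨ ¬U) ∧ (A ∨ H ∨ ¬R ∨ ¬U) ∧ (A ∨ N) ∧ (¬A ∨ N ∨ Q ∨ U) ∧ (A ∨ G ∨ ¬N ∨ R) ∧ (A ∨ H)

Unit clause (¬H) forces H = False.
Unit clause (¬P) forces P = False.
In (A ∨ H) only A is left, so A = True.
In (¬A ∨ U) only U is left, so U = True.
In (¬Q ∨ ¬U) only ¬Q is left, so Q = False.
In (¬N ∨ Q ∨ ¬U) only ¬N is left, so N = False.
In (¬G ∨ N) only ¬G is left, so G = False.
In (G ∨ ¬R) only ¬R is left, so R = False.
All clauses satisfied.

P = False, A = True, H = False, N = False, U = True, G = False, Q = False, R = False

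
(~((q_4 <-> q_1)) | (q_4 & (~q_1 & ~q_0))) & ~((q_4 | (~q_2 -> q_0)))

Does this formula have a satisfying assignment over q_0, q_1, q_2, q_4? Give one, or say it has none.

q_0: False; q_1: True; q_2: False; q_4: False

  ~((q_4 <-> q_1)) | (q_4 & (~q_1 & ~q_0)) = True
    ~((q_4 <-> q_1)) = True
      q_4 <-> q_1 = False
    q_4 & (~q_1 & ~q_0) = False
      ~q_1 & ~q_0 = False
        ~q_1 = False
        ~q_0 = True
  ~((q_4 | (~q_2 -> q_0))) = True
    q_4 | (~q_2 -> q_0) = False
      ~q_2 -> q_0 = False
        ~q_2 = True
Both conjuncts True, so the formula holds.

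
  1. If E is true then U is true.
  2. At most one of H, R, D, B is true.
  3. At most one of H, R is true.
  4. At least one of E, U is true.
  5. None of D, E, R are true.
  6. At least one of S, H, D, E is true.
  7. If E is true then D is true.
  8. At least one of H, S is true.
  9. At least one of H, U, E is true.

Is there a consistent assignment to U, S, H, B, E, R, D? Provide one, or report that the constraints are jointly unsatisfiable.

U = True; S = False; H = True; B = False; E = False; R = False; D = False

  (1) E=F ⇒ U: vacuous ✓
  (2) {H, R, D, B}: 1 true — at most one ✓
  (3) {H, R}: 1 true — at most one ✓
  (4) {E, U}: 1 true — at least one ✓
  (5) {D, E, R}: 0 true — none ✓
  (6) {S, H, D, E}: 1 true — at least one ✓
  (7) E=F ⇒ D: vacuous ✓
  (8) {H, S}: 1 true — at least one ✓
  (9) {H, U, E}: 2 true — at least one ✓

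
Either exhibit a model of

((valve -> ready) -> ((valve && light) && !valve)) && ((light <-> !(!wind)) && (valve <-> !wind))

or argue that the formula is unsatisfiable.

light = False, wind = False, valve = True, ready = False

  (valve -> ready) -> ((valve && light) && !valve) = True
    valve -> ready = False
    (valve && light) && !valve = False
      valve && light = False
      !valve = False
  (light <-> !(!wind)) && (valve <-> !wind) = True
    light <-> !(!wind) = True
      !(!wind) = False
        !wind = True
    valve <-> !wind = True
      !wind = True
Both conjuncts True, so the formula holds.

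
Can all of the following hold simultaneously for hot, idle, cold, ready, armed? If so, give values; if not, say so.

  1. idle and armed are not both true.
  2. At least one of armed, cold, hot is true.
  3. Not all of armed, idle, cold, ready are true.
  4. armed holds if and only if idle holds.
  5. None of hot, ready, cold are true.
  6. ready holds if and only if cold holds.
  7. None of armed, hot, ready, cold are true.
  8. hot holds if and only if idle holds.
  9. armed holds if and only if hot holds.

Case cold = True:
  Constraint (5) is violated (cold=T) — contradiction.
Case cold = False:
  (5) forces hot = False.
  (2) with cold=F, hot=F forces armed = True.
  Constraint (7) is violated (armed=T) — contradiction.
Both cases fail — unsatisfiable.

Unsatisfiable — no assignment works.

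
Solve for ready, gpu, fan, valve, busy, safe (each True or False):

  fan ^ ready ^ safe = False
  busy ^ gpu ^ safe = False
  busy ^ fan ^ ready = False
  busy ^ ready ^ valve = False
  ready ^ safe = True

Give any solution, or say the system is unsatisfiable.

ready=F, gpu=F, fan=T, valve=T, busy=T, safe=T

fan ^ ready ^ safe = T ^ F ^ T = False ✓
busy ^ gpu ^ safe = T ^ F ^ T = False ✓
busy ^ fan ^ ready = T ^ T ^ F = False ✓
busy ^ ready ^ valve = T ^ F ^ T = False ✓
ready ^ safe = F ^ T = True ✓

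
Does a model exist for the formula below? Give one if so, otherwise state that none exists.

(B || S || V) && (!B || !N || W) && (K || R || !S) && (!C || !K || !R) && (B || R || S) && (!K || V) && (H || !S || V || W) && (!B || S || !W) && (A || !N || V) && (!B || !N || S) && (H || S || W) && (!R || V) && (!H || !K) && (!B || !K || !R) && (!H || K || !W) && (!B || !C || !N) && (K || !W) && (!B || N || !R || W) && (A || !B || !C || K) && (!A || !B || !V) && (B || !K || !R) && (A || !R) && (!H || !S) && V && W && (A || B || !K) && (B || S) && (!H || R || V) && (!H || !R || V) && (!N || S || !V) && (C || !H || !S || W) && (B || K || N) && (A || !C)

Unit clause (V) forces V = True.
Unit clause (W) forces W = True.
In (K || !W) only K is left, so K = True.
In (!H || !K) only !H is left, so H = False.
Set A = True.
  then (!A || !B || !V) forces B = False.
  then (B || !K || !R) forces R = False.
  then (B || S) forces S = True.
Set N = True.
Set C = True.
All clauses satisfied.

H = False; A = True; B = False; N = True; K = True; C = True; S = True; W = True; R = False; V = True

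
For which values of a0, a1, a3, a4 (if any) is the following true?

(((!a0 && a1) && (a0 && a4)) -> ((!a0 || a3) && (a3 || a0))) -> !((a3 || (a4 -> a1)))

a0: True; a1: False; a3: False; a4: True

  (((!a0 && a1) && (a0 && a4)) -> ((!a0 || a3) && (a3 || a0))) -> !((a3 || (a4 -> a1))) = True
    ((!a0 && a1) && (a0 && a4)) -> ((!a0 || a3) && (a3 || a0)) = True
      (!a0 && a1) && (a0 && a4) = False
        !a0 && a1 = False
          !a0 = False
        a0 && a4 = True
      (!a0 || a3) && (a3 || a0) = False
        !a0 || a3 = False
          !a0 = False
        a3 || a0 = True
    !((a3 || (a4 -> a1))) = True
      a3 || (a4 -> a1) = False
        a4 -> a1 = False
The formula evaluates to True.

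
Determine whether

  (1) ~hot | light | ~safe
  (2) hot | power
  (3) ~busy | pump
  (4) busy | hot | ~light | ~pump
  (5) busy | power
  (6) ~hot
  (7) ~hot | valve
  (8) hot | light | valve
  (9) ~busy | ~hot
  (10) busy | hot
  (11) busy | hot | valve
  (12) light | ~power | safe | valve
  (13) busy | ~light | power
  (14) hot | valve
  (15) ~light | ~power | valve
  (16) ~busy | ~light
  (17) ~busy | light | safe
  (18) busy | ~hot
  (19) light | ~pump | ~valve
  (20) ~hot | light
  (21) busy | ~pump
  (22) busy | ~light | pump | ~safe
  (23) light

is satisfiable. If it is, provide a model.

Case light = True:
  (~hot) forces hot = False.
  (hot | power) forces power = True.
  (busy | hot) forces busy = True.
  Clause (~busy | ~light) is falsified — contradiction.
Case light = False:
  Clause (light) is falsified — contradiction.
Both cases fail, so the formula is unsatisfiable.

No satisfying assignment exists.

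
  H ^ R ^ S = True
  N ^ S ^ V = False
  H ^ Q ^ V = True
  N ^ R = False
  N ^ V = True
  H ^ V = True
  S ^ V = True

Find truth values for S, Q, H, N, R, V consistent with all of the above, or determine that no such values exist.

S = True, Q = False, H = True, N = True, R = True, V = False

H ^ R ^ S = T ^ T ^ T = True ✓
N ^ S ^ V = T ^ T ^ F = False ✓
H ^ Q ^ V = T ^ F ^ F = True ✓
N ^ R = T ^ T = False ✓
N ^ V = T ^ F = True ✓
H ^ V = T ^ F = True ✓
S ^ V = T ^ F = True ✓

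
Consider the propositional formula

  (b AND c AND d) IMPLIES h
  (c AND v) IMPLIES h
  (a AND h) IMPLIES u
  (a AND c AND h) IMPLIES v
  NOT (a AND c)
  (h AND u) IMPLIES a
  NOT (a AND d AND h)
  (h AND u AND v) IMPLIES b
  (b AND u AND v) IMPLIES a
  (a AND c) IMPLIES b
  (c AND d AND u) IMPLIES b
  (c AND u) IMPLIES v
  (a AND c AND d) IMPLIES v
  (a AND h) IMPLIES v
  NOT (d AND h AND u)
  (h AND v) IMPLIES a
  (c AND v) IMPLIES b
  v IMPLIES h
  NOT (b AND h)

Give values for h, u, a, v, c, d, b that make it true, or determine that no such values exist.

h = False; u = False; a = False; v = False; c = False; d = True; b = True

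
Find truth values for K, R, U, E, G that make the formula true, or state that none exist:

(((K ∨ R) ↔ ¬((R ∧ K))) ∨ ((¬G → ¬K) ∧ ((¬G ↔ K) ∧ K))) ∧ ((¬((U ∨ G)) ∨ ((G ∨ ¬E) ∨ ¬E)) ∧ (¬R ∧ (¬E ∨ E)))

K = True, R = False, U = False, E = False, G = False

  ((K ∨ R) ↔ ¬((R ∧ K))) ∨ ((¬G → ¬K) ∧ ((¬G ↔ K) ∧ K)) = True
    (K ∨ R) ↔ ¬((R ∧ K)) = True
      K ∨ R = True
      ¬((R ∧ K)) = True
        R ∧ K = False
    (¬G → ¬K) ∧ ((¬G ↔ K) ∧ K) = False
      ¬G → ¬K = False
        ¬G = True
        ¬K = False
      (¬G ↔ K) ∧ K = True
        ¬G ↔ K = True
          ¬G = True
  (¬((U ∨ G)) ∨ ((G ∨ ¬E) ∨ ¬E)) ∧ (¬R ∧ (¬E ∨ E)) = True
    ¬((U ∨ G)) ∨ ((G ∨ ¬E) ∨ ¬E) = True
      ¬((U ∨ G)) = True
        U ∨ G = False
      (G ∨ ¬E) ∨ ¬E = True
        G ∨ ¬E = True
          ¬E = True
        ¬E = True
    ¬R ∧ (¬E ∨ E) = True
      ¬R = True
      ¬E ∨ E = True
        ¬E = True
Both conjuncts True, so the formula holds.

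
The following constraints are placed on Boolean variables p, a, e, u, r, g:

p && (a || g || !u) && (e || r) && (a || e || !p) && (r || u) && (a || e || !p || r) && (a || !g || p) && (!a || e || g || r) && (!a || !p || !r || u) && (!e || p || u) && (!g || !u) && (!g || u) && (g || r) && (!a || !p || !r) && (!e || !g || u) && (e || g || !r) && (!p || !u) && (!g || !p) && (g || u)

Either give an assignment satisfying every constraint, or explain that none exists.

Case p = True:
  (!p || !u) forces u = False.
  (r || u) forces r = True.
  (!a || !p || !r || u) forces a = False.
  (a || e || !p) forces e = True.
  (!g || u) forces g = False.
  Clause (g || u) is falsified — contradiction.
Case p = False:
  Clause (p) is falsified — contradiction.
Both cases fail, so the formula is unsatisfiable.

No satisfying assignment exists.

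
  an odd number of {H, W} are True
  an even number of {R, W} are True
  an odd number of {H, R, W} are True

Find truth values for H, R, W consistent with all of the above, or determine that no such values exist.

H=T, R=F, W=F

{H, W}: 1 true → odd ✓
{R, W}: 0 true → even ✓
{H, R, W}: 1 true → odd ✓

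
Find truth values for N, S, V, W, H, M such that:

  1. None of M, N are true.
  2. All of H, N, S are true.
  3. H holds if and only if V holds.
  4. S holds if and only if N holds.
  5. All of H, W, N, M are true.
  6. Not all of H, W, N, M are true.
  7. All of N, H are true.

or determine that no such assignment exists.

Unsatisfiable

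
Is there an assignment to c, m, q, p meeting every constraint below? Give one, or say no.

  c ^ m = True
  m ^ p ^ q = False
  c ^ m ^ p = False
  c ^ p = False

c=T, m=F, q=T, p=T

c ^ m = T ^ F = True ✓
m ^ p ^ q = F ^ T ^ T = False ✓
c ^ m ^ p = T ^ F ^ T = False ✓
c ^ p = T ^ T = False ✓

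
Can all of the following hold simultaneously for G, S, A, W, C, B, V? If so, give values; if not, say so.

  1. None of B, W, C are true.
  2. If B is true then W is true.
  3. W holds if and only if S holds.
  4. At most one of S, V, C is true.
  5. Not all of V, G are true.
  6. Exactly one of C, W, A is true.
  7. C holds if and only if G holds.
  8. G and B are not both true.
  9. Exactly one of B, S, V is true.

G = False, S = False, A = True, W = False, C = False, B = False, V = True

  (1) {B, W, C}: 0 true — none ✓
  (2) B=F ⇒ W: vacuous ✓
  (3) W=F, S=F — same ✓
  (4) {S, V, C}: 1 true — at most one ✓
  (5) {V, G}: 1/2 true — not all ✓
  (6) {C, W, A}: 1 true — exactly one ✓
  (7) C=F, G=F — same ✓
  (8) G=F, B=F — not both ✓
  (9) {B, S, V}: 1 true — exactly one ✓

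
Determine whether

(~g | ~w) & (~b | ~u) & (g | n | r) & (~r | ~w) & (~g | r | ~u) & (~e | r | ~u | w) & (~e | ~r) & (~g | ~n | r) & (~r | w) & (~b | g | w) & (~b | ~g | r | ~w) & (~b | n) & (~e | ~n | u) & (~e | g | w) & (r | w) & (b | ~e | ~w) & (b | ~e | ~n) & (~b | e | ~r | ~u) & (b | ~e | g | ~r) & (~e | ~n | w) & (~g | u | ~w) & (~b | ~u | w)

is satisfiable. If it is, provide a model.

Set b = False.
Try r = True:
  (~r | ~w) forces w = False.
  clause (~r | w) is falsified — backtrack.
So r = False.
  then (r | w) forces w = True.
  then (b | ~e | ~w) forces e = False.
  then (~g | ~w) forces g = False.
  then (g | n | r) forces n = True.
Set u = True.
All clauses satisfied.

b=F, r=F, n=T, e=F, g=F, u=T, w=T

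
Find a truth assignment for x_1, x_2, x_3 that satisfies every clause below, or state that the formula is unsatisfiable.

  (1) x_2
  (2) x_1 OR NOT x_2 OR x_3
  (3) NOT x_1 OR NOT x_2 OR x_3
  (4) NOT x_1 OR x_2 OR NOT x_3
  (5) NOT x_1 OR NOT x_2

Unit clause (x_2) forces x_2 = True.
In (NOT x_1 OR NOT x_2) only NOT x_1 is left, so x_1 = False.
In (x_1 OR NOT x_2 OR x_3) only x_3 is left, so x_3 = True.
All clauses satisfied.

x_1 = False, x_2 = True, x_3 = True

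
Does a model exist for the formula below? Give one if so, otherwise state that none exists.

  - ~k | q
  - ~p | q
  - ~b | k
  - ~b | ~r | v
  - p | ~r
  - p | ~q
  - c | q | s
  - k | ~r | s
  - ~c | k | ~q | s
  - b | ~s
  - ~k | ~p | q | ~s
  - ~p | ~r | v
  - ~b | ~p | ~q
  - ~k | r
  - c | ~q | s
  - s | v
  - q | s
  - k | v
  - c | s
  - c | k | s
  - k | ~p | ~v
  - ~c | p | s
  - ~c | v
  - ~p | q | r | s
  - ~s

b = False, r = True, p = True, s = False, v = True, k = True, q = True, c = True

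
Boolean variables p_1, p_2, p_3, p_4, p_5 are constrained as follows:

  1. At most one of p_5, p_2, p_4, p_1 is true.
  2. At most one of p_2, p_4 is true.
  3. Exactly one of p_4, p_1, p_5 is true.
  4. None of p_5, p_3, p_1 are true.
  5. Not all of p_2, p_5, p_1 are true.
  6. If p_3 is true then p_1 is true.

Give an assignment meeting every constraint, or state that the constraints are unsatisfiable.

p_1=F, p_2=F, p_3=F, p_4=T, p_5=F

  (1) {p_5, p_2, p_4, p_1}: 1 true — at most one ✓
  (2) {p_2, p_4}: 1 true — at most one ✓
  (3) {p_4, p_1, p_5}: 1 true — exactly one ✓
  (4) {p_5, p_3, p_1}: 0 true — none ✓
  (5) {p_2, p_5, p_1}: 0/3 true — not all ✓
  (6) p_3=F ⇒ p_1: vacuous ✓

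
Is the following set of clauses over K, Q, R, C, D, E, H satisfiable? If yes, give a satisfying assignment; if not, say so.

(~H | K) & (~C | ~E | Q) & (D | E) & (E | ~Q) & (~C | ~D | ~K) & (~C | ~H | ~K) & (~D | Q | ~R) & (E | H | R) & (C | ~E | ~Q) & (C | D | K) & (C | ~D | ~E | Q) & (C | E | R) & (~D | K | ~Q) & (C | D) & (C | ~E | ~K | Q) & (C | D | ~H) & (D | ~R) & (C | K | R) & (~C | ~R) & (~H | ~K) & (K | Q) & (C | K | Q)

Set K = True.
  then (~H | ~K) forces H = False.
Set Q = True.
  then (E | ~Q) forces E = True.
  then (C | ~E | ~Q) forces C = True.
  then (~C | ~R) forces R = False.
  then (~C | ~D | ~K) forces D = False.
All clauses satisfied.

K=T, Q=T, R=F, C=T, D=F, E=T, H=F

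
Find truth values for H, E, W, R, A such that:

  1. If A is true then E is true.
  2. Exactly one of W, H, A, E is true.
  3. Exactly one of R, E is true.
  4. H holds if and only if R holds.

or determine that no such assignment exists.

H = False; E = True; W = False; R = False; A = False

  (1) A=F ⇒ E: vacuous ✓
  (2) {W, H, A, E}: 1 true — exactly one ✓
  (3) {R, E}: 1 true — exactly one ✓
  (4) H=F, R=F — same ✓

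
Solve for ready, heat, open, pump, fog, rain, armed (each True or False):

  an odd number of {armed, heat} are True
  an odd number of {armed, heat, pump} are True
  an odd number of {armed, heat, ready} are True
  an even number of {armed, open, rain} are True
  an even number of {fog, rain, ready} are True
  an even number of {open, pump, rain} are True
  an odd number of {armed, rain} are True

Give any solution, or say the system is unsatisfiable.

ready=F, heat=T, open=T, pump=F, fog=T, rain=T, armed=F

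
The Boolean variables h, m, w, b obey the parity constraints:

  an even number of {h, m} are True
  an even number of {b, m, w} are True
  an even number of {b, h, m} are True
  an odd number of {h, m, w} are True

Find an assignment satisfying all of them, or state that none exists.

h = True; m = True; w = True; b = False

{h, m}: 2 true → even ✓
{b, m, w}: 2 true → even ✓
{b, h, m}: 2 true → even ✓
{h, m, w}: 3 true → odd ✓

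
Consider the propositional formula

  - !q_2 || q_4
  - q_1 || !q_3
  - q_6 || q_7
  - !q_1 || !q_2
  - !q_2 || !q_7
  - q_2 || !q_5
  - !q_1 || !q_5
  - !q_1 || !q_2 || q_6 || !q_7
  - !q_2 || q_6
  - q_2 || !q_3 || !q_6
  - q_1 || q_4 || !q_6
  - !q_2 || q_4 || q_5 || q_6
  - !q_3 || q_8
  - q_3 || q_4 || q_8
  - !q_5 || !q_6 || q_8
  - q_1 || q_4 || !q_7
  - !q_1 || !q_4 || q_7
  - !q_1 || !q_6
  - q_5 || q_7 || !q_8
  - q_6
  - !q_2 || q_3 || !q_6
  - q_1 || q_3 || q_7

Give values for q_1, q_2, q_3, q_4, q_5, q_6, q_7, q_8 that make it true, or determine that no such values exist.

Unit clause (q_6) forces q_6 = True.
In (!q_1 || !q_6) only !q_1 is left, so q_1 = False.
In (q_1 || !q_3) only !q_3 is left, so q_3 = False.
In (q_1 || q_4 || !q_6) only q_4 is left, so q_4 = True.
In (!q_2 || q_3 || !q_6) only !q_2 is left, so q_2 = False.
In (q_1 || q_3 || q_7) only q_7 is left, so q_7 = True.
In (q_2 || !q_5) only !q_5 is left, so q_5 = False.
Set q_8 = True.
All clauses satisfied.

q_1: False; q_2: False; q_3: False; q_4: True; q_5: False; q_6: True; q_7: True; q_8: True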